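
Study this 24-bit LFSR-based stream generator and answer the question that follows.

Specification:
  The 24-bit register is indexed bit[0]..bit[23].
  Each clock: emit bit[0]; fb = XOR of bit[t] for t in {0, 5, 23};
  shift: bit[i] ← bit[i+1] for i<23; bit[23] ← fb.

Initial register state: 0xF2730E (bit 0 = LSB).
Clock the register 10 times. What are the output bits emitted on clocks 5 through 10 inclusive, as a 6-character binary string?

000011

reg_0 = 0xF2730E
clock 1: out=0, reg = 0xF93987
clock 2: out=1, reg = 0x7C9CC3
clock 3: out=1, reg = 0xBE4E61
clock 4: out=1, reg = 0xDF2730
clock 5: out=0, reg = 0x6F9398
clock 6: out=0, reg = 0x37C9CC
clock 7: out=0, reg = 0x1BE4E6
clock 8: out=0, reg = 0x8DF273
clock 9: out=1, reg = 0xC6F939
clock 10: out=1, reg = 0xE37C9C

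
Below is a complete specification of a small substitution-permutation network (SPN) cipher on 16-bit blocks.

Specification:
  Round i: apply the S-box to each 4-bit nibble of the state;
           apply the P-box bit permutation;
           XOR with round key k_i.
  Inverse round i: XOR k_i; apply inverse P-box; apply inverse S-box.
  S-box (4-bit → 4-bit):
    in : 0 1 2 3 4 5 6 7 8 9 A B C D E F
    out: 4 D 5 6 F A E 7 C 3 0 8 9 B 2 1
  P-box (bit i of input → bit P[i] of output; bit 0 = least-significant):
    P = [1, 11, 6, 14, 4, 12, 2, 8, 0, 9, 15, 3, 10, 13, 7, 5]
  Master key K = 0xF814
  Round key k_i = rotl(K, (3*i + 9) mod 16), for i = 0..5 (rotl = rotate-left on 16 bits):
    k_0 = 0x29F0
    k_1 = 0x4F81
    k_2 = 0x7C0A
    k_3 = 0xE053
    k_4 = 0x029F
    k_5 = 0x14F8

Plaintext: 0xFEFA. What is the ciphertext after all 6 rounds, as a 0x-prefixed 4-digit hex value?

0x0063

s_0 = plaintext = 0xFEFA
s_1 = Round(s_0, k_0) = 0x2FE0
s_2 = Round(s_1, k_1) = 0x5B40
s_3 = Round(s_2, k_2) = 0x4D76
s_4 = Round(s_3, k_3) = 0x9EAE
s_5 = Round(s_4, k_4) = 0x2C9F
s_6 = Round(s_5, k_5) = 0x0063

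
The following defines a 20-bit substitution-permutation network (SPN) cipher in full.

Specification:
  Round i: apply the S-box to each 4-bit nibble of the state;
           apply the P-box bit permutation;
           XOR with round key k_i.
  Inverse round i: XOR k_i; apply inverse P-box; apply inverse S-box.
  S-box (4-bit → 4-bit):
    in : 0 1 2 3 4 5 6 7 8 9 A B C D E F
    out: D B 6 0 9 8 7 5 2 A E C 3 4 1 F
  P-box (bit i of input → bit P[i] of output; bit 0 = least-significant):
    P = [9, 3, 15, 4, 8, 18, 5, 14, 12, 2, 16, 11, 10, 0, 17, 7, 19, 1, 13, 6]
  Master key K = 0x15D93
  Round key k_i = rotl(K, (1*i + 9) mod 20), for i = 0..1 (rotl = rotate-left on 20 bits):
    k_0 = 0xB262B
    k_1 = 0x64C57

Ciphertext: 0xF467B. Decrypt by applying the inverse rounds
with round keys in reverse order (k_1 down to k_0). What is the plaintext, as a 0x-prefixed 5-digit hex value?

s_0 = ciphertext = 0xF467B
s_1 = InvRound(s_0, k_1) = 0xE3ADC
s_2 = InvRound(s_1, k_0) = 0x91F25

0x91F25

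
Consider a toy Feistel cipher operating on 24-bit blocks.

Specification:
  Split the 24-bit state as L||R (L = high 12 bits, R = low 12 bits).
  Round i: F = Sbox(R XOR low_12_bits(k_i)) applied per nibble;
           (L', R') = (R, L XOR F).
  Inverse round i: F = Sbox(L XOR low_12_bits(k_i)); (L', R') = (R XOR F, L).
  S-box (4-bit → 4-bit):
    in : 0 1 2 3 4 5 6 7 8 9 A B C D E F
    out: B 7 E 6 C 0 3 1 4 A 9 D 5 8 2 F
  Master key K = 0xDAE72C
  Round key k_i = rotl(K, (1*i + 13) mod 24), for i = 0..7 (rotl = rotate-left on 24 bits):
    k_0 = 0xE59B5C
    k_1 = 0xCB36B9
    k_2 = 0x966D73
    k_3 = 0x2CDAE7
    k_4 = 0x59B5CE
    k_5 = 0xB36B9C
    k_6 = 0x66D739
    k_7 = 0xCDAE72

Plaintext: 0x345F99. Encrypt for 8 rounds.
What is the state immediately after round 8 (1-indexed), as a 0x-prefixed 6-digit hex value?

s_0 = plaintext = 0x345F99
s_1 = Round(s_0, k_0) = 0xF99F15
s_2 = Round(s_1, k_1) = 0xF1550C
s_3 = Round(s_2, k_2) = 0x50CB0A
s_4 = Round(s_3, k_3) = 0xB0A224
s_5 = Round(s_4, k_4) = 0x224A23
s_6 = Round(s_5, k_5) = 0xA235FB
s_7 = Round(s_6, k_6) = 0x5FB47D
s_8 = Round(s_7, k_7) = 0x47DC44

0x47DC44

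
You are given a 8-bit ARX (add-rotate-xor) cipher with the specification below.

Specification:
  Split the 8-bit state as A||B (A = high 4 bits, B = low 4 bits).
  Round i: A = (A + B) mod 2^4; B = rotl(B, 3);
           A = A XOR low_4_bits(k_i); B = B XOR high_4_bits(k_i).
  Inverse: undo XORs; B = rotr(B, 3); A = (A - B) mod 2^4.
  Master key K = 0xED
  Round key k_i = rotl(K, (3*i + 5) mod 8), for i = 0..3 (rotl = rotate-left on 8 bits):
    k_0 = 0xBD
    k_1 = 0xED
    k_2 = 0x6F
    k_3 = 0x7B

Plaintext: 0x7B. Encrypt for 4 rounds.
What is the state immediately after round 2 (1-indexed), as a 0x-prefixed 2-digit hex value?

0x8D

s_0 = plaintext = 0x7B
s_1 = Round(s_0, k_0) = 0xF6
s_2 = Round(s_1, k_1) = 0x8D
s_3 = Round(s_2, k_2) = 0xA8
s_4 = Round(s_3, k_3) = 0x93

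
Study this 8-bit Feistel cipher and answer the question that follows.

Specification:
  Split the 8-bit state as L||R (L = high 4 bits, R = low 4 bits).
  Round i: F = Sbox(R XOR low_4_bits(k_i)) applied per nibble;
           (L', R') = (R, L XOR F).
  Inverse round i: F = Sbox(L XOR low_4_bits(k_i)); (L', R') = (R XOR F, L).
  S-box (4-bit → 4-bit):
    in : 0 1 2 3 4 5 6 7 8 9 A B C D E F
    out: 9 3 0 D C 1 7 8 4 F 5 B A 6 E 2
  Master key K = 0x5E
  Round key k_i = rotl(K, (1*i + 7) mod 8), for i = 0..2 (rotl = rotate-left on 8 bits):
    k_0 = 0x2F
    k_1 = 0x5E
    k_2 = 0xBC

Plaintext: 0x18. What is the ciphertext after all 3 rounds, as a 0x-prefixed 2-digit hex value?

0x03

s_0 = plaintext = 0x18
s_1 = Round(s_0, k_0) = 0x89
s_2 = Round(s_1, k_1) = 0x90
s_3 = Round(s_2, k_2) = 0x03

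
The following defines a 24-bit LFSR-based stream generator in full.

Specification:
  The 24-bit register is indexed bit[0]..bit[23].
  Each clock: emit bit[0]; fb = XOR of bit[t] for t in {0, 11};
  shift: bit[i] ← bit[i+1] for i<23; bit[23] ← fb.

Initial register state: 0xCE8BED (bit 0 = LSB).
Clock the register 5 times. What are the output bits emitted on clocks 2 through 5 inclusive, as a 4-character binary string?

reg_0 = 0xCE8BED
clock 1: out=1, reg = 0x6745F6
clock 2: out=0, reg = 0x33A2FB
clock 3: out=1, reg = 0x99D17D
clock 4: out=1, reg = 0xCCE8BE
clock 5: out=0, reg = 0xE6745F

0110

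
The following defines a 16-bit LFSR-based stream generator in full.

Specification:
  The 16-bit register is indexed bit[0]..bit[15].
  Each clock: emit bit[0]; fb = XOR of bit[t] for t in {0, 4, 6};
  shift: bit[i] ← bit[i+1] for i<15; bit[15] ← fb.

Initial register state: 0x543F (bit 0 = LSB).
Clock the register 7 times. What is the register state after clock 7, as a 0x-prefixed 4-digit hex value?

0x58A8

reg_0 = 0x543F
clock 1: out=1, reg = 0x2A1F
clock 2: out=1, reg = 0x150F
clock 3: out=1, reg = 0x8A87
clock 4: out=1, reg = 0xC543
clock 5: out=1, reg = 0x62A1
clock 6: out=1, reg = 0xB150
clock 7: out=0, reg = 0x58A8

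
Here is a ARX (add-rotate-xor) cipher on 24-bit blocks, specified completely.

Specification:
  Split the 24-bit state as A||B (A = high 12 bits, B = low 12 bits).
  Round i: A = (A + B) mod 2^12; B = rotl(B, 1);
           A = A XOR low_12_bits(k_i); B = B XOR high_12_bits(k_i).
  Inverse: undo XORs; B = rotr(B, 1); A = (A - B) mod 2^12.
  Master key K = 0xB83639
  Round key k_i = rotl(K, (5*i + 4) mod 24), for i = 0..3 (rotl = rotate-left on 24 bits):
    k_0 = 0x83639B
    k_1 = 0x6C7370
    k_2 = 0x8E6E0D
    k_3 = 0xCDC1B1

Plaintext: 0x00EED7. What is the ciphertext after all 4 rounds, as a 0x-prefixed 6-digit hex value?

0x2EFAC6

s_0 = plaintext = 0x00EED7
s_1 = Round(s_0, k_0) = 0xD7E599
s_2 = Round(s_1, k_1) = 0x067DF5
s_3 = Round(s_2, k_2) = 0x05130D
s_4 = Round(s_3, k_3) = 0x2EFAC6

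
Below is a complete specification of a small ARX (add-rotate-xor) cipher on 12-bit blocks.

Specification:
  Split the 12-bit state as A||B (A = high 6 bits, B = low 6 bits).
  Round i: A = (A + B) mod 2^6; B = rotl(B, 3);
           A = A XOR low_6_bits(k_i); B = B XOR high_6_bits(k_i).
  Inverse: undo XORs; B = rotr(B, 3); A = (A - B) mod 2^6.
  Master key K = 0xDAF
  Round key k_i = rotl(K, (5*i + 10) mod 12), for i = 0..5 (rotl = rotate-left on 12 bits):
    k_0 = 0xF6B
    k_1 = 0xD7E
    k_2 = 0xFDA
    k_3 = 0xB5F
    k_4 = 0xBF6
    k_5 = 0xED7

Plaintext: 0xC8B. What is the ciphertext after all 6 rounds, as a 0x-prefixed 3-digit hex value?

0x205

s_0 = plaintext = 0xC8B
s_1 = Round(s_0, k_0) = 0x5A4
s_2 = Round(s_1, k_1) = 0x111
s_3 = Round(s_2, k_2) = 0x3F5
s_4 = Round(s_3, k_3) = 0x6C3
s_5 = Round(s_4, k_4) = 0xA37
s_6 = Round(s_5, k_5) = 0x205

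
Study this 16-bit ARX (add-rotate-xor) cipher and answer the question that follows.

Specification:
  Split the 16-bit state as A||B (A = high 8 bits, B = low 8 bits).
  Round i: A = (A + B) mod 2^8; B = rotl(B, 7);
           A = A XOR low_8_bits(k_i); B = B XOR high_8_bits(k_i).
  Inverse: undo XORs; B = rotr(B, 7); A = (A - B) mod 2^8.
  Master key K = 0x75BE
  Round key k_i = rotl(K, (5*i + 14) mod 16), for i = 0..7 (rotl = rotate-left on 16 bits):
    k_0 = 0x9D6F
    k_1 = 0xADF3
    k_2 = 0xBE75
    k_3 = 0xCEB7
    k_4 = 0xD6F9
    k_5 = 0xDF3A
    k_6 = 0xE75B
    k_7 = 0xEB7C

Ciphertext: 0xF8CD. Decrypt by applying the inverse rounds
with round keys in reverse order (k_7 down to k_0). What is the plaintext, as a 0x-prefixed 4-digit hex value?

0x686C

s_0 = ciphertext = 0xF8CD
s_1 = InvRound(s_0, k_7) = 0x384C
s_2 = InvRound(s_1, k_6) = 0x0C57
s_3 = InvRound(s_2, k_5) = 0x2511
s_4 = InvRound(s_3, k_4) = 0x4D8F
s_5 = InvRound(s_4, k_3) = 0x7882
s_6 = InvRound(s_5, k_2) = 0x9578
s_7 = InvRound(s_6, k_1) = 0xBBAB
s_8 = InvRound(s_7, k_0) = 0x686C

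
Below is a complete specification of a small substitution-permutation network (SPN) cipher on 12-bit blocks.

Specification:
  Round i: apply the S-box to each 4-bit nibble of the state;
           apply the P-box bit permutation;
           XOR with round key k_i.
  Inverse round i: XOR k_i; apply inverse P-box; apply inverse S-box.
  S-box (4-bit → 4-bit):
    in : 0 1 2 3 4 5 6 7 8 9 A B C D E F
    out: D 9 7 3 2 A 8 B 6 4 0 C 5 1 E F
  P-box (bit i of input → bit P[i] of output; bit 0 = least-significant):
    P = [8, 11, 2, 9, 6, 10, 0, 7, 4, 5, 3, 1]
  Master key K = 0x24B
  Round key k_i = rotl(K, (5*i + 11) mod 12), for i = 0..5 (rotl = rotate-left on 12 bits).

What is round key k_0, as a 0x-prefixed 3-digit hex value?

K = 0x24B
k_0 = rotl(K, (5*0+11) mod 12) = rotl(K, 11) = 0x925

0x925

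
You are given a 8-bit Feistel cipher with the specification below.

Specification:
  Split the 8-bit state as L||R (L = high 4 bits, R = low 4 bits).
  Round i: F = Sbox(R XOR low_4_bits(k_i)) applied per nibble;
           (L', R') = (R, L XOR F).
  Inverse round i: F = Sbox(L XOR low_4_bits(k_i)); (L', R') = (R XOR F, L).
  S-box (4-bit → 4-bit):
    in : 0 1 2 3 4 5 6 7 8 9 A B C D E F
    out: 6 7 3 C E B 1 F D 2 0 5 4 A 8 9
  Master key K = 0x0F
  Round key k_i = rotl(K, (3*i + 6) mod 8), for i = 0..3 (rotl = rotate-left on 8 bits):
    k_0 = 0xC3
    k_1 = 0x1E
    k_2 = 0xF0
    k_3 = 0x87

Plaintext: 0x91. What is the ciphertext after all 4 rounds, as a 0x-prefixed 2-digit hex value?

0x31

s_0 = plaintext = 0x91
s_1 = Round(s_0, k_0) = 0x1A
s_2 = Round(s_1, k_1) = 0xAF
s_3 = Round(s_2, k_2) = 0xF3
s_4 = Round(s_3, k_3) = 0x31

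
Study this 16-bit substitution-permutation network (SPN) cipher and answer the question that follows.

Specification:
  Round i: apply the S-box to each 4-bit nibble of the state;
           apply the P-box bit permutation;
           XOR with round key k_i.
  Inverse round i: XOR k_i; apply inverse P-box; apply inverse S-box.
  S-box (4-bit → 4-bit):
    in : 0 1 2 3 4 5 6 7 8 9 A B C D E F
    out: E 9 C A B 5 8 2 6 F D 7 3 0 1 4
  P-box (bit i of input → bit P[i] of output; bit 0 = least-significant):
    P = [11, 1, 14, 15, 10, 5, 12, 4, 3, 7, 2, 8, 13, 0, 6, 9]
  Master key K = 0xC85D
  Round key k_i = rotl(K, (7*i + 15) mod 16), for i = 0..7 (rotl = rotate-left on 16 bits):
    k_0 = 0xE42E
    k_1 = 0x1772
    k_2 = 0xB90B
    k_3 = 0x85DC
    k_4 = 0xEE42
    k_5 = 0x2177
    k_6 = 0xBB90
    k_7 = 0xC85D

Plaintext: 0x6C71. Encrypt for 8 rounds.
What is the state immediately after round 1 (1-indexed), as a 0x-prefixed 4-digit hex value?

s_0 = plaintext = 0x6C71
s_1 = Round(s_0, k_0) = 0x6E86
s_2 = Round(s_1, k_1) = 0x855A
s_3 = Round(s_2, k_2) = 0x6546
s_4 = Round(s_3, k_3) = 0x03E0
s_5 = Round(s_4, k_4) = 0x2981
s_6 = Round(s_5, k_5) = 0xBA9B
s_7 = Round(s_6, k_6) = 0xC6EF
s_8 = Round(s_7, k_7) = 0xAD5C

0x6E86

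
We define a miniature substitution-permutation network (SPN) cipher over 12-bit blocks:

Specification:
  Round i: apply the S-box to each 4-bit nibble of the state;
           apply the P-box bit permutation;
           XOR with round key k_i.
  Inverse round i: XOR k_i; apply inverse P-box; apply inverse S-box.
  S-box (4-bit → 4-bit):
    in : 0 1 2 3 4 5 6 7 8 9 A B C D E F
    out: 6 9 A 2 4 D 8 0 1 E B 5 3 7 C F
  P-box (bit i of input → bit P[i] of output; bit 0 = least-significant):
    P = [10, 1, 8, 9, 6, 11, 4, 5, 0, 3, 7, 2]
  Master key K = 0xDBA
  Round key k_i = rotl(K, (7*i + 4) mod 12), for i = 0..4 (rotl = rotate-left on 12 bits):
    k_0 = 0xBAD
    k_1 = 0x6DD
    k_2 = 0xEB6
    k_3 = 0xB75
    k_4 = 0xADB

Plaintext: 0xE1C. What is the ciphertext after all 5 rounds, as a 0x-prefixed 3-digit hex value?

0x4E9

s_0 = plaintext = 0xE1C
s_1 = Round(s_0, k_0) = 0xF4B
s_2 = Round(s_1, k_1) = 0x340
s_3 = Round(s_2, k_2) = 0xFAC
s_4 = Round(s_3, k_3) = 0x79A
s_5 = Round(s_4, k_4) = 0x4E9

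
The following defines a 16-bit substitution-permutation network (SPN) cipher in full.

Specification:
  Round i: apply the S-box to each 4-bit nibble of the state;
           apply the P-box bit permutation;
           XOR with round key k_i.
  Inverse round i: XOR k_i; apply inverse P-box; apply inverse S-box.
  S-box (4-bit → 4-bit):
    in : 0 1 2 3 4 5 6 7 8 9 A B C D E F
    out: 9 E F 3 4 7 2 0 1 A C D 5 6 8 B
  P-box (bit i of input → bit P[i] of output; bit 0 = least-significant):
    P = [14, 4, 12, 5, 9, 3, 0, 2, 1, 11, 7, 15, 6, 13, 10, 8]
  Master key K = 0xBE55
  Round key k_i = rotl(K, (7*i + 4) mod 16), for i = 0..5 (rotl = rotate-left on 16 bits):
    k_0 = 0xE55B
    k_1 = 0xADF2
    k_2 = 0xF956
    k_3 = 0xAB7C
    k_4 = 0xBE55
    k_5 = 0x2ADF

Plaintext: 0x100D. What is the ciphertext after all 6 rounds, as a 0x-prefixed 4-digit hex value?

0x5652

s_0 = plaintext = 0x100D
s_1 = Round(s_0, k_0) = 0x524D
s_2 = Round(s_1, k_1) = 0x1121
s_3 = Round(s_2, k_2) = 0x46EB
s_4 = Round(s_3, k_3) = 0xF758
s_5 = Round(s_4, k_4) = 0xDD1C
s_6 = Round(s_5, k_5) = 0x5652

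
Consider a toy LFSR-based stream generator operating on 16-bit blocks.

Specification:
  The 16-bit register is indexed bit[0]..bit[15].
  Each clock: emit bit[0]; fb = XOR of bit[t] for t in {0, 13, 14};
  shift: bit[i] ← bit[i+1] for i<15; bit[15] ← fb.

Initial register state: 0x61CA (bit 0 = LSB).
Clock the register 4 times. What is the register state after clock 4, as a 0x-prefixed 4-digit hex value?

0x861C

reg_0 = 0x61CA
clock 1: out=0, reg = 0x30E5
clock 2: out=1, reg = 0x1872
clock 3: out=0, reg = 0x0C39
clock 4: out=1, reg = 0x861C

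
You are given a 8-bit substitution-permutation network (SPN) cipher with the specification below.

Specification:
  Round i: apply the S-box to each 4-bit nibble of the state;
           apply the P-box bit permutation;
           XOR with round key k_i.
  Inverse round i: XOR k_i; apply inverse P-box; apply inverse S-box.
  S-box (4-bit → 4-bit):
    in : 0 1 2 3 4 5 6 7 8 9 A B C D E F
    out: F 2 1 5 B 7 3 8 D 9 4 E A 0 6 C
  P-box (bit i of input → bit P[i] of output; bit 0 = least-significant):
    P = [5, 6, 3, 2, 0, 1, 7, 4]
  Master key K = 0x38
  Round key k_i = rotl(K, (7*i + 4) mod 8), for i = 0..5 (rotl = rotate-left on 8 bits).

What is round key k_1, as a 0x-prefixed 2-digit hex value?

K = 0x38
k_0 = rotl(K, (7*0+4) mod 8) = rotl(K, 4) = 0x83
k_1 = rotl(K, (7*1+4) mod 8) = rotl(K, 3) = 0xC1

0xC1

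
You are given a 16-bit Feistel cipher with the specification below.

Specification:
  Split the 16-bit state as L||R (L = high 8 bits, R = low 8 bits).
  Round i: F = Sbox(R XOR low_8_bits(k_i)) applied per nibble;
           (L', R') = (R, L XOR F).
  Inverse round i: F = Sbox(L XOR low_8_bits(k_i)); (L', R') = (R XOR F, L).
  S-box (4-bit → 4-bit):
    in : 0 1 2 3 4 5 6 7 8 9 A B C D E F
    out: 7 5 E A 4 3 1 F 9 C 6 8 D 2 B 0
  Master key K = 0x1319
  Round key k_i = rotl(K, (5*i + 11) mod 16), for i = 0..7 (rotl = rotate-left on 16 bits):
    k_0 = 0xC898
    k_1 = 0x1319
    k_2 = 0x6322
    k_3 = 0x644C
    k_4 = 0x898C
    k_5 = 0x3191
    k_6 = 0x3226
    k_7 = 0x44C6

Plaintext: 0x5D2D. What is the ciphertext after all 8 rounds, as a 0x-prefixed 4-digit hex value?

0xBE9E

s_0 = plaintext = 0x5D2D
s_1 = Round(s_0, k_0) = 0x2DDE
s_2 = Round(s_1, k_1) = 0xDEF2
s_3 = Round(s_2, k_2) = 0xF2F9
s_4 = Round(s_3, k_3) = 0xF971
s_5 = Round(s_4, k_4) = 0x71FB
s_6 = Round(s_5, k_5) = 0xFB67
s_7 = Round(s_6, k_6) = 0x67BE
s_8 = Round(s_7, k_7) = 0xBE9E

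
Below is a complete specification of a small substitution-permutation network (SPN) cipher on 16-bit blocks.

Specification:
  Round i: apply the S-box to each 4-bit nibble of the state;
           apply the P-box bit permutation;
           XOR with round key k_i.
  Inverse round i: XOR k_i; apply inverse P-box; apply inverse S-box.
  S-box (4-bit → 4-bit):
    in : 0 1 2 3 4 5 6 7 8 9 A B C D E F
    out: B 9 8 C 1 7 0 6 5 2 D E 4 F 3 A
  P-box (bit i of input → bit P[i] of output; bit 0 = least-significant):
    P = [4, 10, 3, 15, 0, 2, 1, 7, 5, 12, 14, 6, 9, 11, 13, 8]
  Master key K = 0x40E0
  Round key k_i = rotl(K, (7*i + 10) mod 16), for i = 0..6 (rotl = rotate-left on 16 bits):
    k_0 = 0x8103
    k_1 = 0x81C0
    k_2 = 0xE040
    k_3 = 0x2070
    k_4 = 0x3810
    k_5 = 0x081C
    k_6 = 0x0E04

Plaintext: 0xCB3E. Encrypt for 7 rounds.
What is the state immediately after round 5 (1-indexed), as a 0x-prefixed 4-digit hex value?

0xBF01

s_0 = plaintext = 0xCB3E
s_1 = Round(s_0, k_0) = 0xF5D1
s_2 = Round(s_1, k_1) = 0x5877
s_3 = Round(s_2, k_2) = 0x8E6E
s_4 = Round(s_3, k_3) = 0x1640
s_5 = Round(s_4, k_4) = 0xBF01
s_6 = Round(s_5, k_5) = 0xB1C9
s_7 = Round(s_6, k_6) = 0x2366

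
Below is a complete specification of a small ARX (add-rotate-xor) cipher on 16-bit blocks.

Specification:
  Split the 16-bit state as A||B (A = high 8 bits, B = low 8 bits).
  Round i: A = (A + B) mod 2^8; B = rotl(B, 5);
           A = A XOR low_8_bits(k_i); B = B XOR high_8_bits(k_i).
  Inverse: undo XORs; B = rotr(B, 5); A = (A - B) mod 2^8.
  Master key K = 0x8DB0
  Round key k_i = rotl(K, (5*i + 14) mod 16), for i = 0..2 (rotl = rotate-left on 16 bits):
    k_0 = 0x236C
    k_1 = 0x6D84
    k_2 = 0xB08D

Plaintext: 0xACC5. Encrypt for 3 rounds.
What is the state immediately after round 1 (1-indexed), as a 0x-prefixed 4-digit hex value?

s_0 = plaintext = 0xACC5
s_1 = Round(s_0, k_0) = 0x1D9B
s_2 = Round(s_1, k_1) = 0x3C1E
s_3 = Round(s_2, k_2) = 0xD773

0x1D9B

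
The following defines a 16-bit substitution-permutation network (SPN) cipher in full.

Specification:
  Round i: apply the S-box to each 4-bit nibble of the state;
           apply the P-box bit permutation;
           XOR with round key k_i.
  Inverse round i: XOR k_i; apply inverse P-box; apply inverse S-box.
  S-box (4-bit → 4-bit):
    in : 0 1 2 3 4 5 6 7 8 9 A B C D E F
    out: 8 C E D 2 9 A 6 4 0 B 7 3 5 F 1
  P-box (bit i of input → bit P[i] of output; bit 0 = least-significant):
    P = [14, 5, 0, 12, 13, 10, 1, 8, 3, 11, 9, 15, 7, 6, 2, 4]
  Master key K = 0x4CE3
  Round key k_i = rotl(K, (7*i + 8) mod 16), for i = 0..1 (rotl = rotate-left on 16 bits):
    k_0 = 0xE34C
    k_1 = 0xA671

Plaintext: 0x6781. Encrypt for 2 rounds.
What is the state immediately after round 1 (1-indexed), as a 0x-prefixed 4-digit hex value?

0xF91F

s_0 = plaintext = 0x6781
s_1 = Round(s_0, k_0) = 0xF91F
s_2 = Round(s_1, k_1) = 0xE7F3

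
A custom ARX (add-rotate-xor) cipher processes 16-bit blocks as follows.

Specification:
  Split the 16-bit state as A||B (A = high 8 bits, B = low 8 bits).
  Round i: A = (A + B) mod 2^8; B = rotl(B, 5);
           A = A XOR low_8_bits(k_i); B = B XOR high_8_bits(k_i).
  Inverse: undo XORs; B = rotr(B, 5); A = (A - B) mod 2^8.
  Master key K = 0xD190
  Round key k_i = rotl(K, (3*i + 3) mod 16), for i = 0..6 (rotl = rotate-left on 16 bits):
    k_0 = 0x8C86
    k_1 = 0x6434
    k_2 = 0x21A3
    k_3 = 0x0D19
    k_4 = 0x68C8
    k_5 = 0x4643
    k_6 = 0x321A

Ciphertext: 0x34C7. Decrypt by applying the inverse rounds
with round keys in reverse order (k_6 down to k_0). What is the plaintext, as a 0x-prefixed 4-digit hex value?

0xC67C

s_0 = ciphertext = 0x34C7
s_1 = InvRound(s_0, k_6) = 0x7FAF
s_2 = InvRound(s_1, k_5) = 0xED4F
s_3 = InvRound(s_2, k_4) = 0xEC39
s_4 = InvRound(s_3, k_3) = 0x54A1
s_5 = InvRound(s_4, k_2) = 0xF304
s_6 = InvRound(s_5, k_1) = 0xC403
s_7 = InvRound(s_6, k_0) = 0xC67C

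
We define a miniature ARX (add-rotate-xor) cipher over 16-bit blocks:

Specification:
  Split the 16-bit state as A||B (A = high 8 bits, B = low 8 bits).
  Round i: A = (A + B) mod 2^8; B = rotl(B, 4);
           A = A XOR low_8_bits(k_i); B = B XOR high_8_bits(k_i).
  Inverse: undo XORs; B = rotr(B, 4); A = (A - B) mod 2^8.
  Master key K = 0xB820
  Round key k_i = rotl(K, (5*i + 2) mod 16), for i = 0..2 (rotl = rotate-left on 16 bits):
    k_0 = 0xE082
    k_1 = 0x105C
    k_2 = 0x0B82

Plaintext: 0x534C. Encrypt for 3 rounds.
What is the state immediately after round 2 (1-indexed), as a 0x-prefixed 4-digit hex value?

0x1D52

s_0 = plaintext = 0x534C
s_1 = Round(s_0, k_0) = 0x1D24
s_2 = Round(s_1, k_1) = 0x1D52
s_3 = Round(s_2, k_2) = 0xED2E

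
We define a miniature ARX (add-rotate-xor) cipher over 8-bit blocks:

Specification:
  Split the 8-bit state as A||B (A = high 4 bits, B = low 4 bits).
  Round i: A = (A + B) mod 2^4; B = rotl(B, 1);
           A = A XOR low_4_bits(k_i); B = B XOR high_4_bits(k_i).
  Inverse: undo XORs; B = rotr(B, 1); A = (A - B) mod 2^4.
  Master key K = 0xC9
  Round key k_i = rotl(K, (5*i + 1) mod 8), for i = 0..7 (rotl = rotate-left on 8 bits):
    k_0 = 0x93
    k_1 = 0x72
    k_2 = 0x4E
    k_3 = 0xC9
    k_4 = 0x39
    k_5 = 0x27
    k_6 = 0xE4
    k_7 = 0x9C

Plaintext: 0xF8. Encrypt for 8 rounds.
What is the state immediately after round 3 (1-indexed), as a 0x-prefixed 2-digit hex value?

s_0 = plaintext = 0xF8
s_1 = Round(s_0, k_0) = 0x48
s_2 = Round(s_1, k_1) = 0xE6
s_3 = Round(s_2, k_2) = 0xA8
s_4 = Round(s_3, k_3) = 0xBD
s_5 = Round(s_4, k_4) = 0x18
s_6 = Round(s_5, k_5) = 0xE3
s_7 = Round(s_6, k_6) = 0x58
s_8 = Round(s_7, k_7) = 0x18

0xA8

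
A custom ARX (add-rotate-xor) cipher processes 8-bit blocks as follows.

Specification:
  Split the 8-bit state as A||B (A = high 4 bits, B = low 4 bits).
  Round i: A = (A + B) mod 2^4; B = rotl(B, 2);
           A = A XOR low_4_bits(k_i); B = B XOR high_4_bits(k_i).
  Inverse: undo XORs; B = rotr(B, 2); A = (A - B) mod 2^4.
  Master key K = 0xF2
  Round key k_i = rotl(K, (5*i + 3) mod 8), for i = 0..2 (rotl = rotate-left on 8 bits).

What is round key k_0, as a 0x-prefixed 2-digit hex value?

K = 0xF2
k_0 = rotl(K, (5*0+3) mod 8) = rotl(K, 3) = 0x97

0x97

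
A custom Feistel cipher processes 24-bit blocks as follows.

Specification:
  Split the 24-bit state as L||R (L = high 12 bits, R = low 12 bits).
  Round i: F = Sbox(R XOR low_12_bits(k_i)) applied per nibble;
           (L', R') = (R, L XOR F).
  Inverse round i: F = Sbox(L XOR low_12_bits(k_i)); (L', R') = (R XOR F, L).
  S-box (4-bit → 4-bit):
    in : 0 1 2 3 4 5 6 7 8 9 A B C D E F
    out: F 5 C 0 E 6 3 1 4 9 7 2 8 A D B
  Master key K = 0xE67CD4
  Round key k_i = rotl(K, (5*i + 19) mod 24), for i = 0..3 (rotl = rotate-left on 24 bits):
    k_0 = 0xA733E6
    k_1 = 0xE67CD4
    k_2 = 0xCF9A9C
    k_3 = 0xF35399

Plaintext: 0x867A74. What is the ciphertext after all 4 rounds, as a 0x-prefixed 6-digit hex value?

s_0 = plaintext = 0x867A74
s_1 = Round(s_0, k_0) = 0xA741FB
s_2 = Round(s_1, k_1) = 0x1FB0BF
s_3 = Round(s_2, k_2) = 0x0BF63B
s_4 = Round(s_3, k_3) = 0x63B6C3

0x63B6C3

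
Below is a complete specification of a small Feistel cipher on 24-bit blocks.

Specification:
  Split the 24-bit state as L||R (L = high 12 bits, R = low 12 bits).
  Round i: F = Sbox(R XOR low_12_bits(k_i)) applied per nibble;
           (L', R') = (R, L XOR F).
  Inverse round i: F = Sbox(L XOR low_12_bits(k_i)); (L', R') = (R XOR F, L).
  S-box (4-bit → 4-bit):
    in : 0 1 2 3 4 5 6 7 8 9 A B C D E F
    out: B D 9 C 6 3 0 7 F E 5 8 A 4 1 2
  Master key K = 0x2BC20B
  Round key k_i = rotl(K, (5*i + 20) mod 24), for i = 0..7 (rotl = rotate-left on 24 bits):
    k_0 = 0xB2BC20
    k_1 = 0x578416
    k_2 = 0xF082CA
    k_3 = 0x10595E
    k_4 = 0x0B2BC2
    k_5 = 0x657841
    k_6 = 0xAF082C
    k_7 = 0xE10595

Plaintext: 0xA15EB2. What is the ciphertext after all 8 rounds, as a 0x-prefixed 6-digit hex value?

0x86ACA0

s_0 = plaintext = 0xA15EB2
s_1 = Round(s_0, k_0) = 0xEB23FC
s_2 = Round(s_1, k_1) = 0x3FC9A7
s_3 = Round(s_2, k_2) = 0x9A7BF8
s_4 = Round(s_3, k_3) = 0xBF80F7
s_5 = Round(s_4, k_4) = 0x0F733B
s_6 = Round(s_5, k_5) = 0x33B882
s_7 = Round(s_6, k_6) = 0x88286A
s_8 = Round(s_7, k_7) = 0x86ACA0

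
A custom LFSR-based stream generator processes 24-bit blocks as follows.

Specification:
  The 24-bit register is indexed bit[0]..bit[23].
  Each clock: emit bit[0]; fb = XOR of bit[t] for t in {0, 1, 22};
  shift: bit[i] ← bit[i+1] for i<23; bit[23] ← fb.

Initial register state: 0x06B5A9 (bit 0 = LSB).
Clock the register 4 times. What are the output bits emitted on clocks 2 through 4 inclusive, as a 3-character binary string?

001

reg_0 = 0x06B5A9
clock 1: out=1, reg = 0x835AD4
clock 2: out=0, reg = 0x41AD6A
clock 3: out=0, reg = 0x20D6B5
clock 4: out=1, reg = 0x906B5A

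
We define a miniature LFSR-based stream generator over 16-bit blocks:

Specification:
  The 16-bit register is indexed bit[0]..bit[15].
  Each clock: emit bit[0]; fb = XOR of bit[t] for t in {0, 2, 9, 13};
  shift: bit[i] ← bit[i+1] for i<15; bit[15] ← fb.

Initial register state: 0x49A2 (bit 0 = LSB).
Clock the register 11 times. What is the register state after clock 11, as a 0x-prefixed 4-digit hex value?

reg_0 = 0x49A2
clock 1: out=0, reg = 0x24D1
clock 2: out=1, reg = 0x1268
clock 3: out=0, reg = 0x8934
clock 4: out=0, reg = 0xC49A
clock 5: out=0, reg = 0x624D
clock 6: out=1, reg = 0x3126
clock 7: out=0, reg = 0x1893
clock 8: out=1, reg = 0x8C49
clock 9: out=1, reg = 0xC624
clock 10: out=0, reg = 0x6312
clock 11: out=0, reg = 0x3189

0x3189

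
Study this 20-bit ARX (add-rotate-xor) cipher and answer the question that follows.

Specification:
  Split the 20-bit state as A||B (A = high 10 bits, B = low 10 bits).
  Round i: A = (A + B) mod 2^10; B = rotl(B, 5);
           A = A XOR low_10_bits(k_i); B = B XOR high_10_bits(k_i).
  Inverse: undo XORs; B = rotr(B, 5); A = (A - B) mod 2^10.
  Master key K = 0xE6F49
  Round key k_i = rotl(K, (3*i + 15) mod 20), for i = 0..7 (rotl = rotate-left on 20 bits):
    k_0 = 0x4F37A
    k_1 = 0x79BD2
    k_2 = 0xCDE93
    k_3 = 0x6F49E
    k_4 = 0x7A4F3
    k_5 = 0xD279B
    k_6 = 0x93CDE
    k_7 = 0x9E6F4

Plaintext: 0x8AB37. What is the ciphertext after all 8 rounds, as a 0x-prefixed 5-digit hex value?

0x64FF1

s_0 = plaintext = 0x8AB37
s_1 = Round(s_0, k_0) = 0x86FC5
s_2 = Round(s_1, k_1) = 0x8C958
s_3 = Round(s_2, k_2) = 0x4643D
s_4 = Round(s_3, k_3) = 0x7221C
s_5 = Round(s_4, k_4) = 0xC5E79
s_6 = Round(s_5, k_5) = 0x82C7A
s_7 = Round(s_6, k_6) = 0x96D0C
s_8 = Round(s_7, k_7) = 0x64FF1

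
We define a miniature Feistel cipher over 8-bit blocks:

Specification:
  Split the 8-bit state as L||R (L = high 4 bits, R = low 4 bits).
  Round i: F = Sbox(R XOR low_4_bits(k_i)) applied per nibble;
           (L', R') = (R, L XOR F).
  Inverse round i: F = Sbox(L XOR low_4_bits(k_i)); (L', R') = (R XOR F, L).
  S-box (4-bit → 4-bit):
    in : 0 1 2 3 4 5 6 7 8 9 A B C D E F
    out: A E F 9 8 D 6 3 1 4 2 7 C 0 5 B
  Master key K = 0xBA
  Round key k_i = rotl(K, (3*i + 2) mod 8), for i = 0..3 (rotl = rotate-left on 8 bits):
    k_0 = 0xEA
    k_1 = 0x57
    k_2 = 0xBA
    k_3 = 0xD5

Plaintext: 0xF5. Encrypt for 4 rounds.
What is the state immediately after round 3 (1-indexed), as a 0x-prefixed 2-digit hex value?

s_0 = plaintext = 0xF5
s_1 = Round(s_0, k_0) = 0x54
s_2 = Round(s_1, k_1) = 0x4C
s_3 = Round(s_2, k_2) = 0xC2
s_4 = Round(s_3, k_3) = 0x2F

0xC2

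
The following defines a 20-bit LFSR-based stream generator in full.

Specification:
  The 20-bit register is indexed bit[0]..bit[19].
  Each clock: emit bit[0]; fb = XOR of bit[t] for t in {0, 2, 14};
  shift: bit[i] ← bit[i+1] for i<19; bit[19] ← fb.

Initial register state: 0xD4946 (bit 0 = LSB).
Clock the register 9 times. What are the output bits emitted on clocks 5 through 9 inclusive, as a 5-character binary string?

00101

reg_0 = 0xD4946
clock 1: out=0, reg = 0x6A4A3
clock 2: out=1, reg = 0xB5251
clock 3: out=1, reg = 0x5A928
clock 4: out=0, reg = 0x2D494
clock 5: out=0, reg = 0x16A4A
clock 6: out=0, reg = 0x8B525
clock 7: out=1, reg = 0x45A92
clock 8: out=0, reg = 0xA2D49
clock 9: out=1, reg = 0xD16A4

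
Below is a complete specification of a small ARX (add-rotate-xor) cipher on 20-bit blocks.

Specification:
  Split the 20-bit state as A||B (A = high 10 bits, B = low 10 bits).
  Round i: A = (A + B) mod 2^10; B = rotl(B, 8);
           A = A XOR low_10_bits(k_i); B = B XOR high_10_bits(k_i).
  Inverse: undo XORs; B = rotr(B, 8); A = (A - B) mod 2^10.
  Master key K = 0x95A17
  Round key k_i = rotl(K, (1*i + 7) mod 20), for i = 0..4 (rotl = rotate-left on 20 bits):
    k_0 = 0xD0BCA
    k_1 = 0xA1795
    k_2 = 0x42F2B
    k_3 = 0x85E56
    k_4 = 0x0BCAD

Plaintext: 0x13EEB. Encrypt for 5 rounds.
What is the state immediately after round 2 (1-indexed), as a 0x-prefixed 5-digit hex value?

s_0 = plaintext = 0x13EEB
s_1 = Round(s_0, k_0) = 0x3C0F8
s_2 = Round(s_1, k_1) = 0x9F6BB
s_3 = Round(s_2, k_2) = 0x84EA5
s_4 = Round(s_3, k_3) = 0xBBBBE
s_5 = Round(s_4, k_4) = 0x806C0

0x9F6BB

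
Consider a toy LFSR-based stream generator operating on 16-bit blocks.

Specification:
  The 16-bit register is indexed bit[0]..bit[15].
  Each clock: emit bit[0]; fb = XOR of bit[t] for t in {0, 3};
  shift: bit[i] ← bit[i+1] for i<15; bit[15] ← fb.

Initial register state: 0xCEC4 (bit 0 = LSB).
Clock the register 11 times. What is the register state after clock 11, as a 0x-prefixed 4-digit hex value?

reg_0 = 0xCEC4
clock 1: out=0, reg = 0x6762
clock 2: out=0, reg = 0x33B1
clock 3: out=1, reg = 0x99D8
clock 4: out=0, reg = 0xCCEC
clock 5: out=0, reg = 0xE676
clock 6: out=0, reg = 0x733B
clock 7: out=1, reg = 0x399D
clock 8: out=1, reg = 0x1CCE
clock 9: out=0, reg = 0x8E67
clock 10: out=1, reg = 0xC733
clock 11: out=1, reg = 0xE399

0xE399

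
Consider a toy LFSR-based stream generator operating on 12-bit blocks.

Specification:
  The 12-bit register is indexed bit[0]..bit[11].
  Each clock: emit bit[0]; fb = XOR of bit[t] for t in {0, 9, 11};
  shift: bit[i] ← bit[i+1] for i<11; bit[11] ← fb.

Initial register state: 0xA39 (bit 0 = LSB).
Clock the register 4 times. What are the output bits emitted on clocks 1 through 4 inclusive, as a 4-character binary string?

reg_0 = 0xA39
clock 1: out=1, reg = 0xD1C
clock 2: out=0, reg = 0xE8E
clock 3: out=0, reg = 0x747
clock 4: out=1, reg = 0x3A3

1001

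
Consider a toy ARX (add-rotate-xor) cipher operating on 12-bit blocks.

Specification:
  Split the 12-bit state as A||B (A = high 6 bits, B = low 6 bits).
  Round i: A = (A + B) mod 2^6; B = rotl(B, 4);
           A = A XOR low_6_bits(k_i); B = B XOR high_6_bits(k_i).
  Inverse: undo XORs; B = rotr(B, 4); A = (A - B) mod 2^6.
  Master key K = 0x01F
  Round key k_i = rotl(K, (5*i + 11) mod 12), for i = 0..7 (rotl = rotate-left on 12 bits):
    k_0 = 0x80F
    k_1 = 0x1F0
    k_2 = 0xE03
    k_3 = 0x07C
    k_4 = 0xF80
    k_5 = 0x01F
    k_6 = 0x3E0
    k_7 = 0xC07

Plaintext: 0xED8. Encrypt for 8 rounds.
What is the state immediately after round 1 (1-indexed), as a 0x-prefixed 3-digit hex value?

s_0 = plaintext = 0xED8
s_1 = Round(s_0, k_0) = 0x726
s_2 = Round(s_1, k_1) = 0xCAE
s_3 = Round(s_2, k_2) = 0x8D3
s_4 = Round(s_3, k_3) = 0x2B5
s_5 = Round(s_4, k_4) = 0xFE3
s_6 = Round(s_5, k_5) = 0xF78
s_7 = Round(s_6, k_6) = 0x541
s_8 = Round(s_7, k_7) = 0x460

0x726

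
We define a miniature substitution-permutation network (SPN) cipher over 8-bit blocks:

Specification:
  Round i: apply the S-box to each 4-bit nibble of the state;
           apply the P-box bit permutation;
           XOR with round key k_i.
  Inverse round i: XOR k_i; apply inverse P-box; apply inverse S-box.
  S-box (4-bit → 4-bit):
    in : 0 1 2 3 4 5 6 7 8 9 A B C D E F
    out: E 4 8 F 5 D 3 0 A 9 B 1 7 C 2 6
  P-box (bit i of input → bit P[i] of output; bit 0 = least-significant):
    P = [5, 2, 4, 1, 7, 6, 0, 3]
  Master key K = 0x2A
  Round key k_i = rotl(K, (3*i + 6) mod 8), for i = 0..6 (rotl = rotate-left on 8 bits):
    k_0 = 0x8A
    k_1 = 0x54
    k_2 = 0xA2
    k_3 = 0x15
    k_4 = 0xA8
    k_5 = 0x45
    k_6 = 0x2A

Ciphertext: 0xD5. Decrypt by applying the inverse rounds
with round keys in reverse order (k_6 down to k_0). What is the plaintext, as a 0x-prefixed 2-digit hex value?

s_0 = ciphertext = 0xD5
s_1 = InvRound(s_0, k_6) = 0x33
s_2 = InvRound(s_1, k_5) = 0xE3
s_3 = InvRound(s_2, k_4) = 0x02
s_4 = InvRound(s_3, k_3) = 0x10
s_5 = InvRound(s_4, k_2) = 0xB5
s_6 = InvRound(s_5, k_1) = 0xCB
s_7 = InvRound(s_6, k_0) = 0xF7

0xF7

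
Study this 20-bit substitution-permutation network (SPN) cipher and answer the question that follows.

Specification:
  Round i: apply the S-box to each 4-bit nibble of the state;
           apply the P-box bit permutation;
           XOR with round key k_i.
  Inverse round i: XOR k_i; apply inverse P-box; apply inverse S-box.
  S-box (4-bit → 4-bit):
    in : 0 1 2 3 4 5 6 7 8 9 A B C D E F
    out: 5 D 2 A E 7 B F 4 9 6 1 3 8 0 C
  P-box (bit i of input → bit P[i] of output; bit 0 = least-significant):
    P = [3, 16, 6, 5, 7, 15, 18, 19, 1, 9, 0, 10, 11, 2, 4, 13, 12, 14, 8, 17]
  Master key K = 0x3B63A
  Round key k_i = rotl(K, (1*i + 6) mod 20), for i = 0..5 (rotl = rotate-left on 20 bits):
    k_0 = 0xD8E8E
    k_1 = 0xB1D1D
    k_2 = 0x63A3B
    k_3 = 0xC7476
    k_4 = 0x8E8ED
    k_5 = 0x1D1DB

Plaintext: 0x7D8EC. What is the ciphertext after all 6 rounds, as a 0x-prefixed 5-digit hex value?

0x77636

s_0 = plaintext = 0x7D8EC
s_1 = Round(s_0, k_0) = 0xEFF87
s_2 = Round(s_1, k_1) = 0xE3964
s_3 = Round(s_2, k_2) = 0xF9EDD
s_4 = Round(s_3, k_3) = 0x65D56
s_5 = Round(s_4, k_4) = 0xF3451
s_6 = Round(s_5, k_5) = 0x77636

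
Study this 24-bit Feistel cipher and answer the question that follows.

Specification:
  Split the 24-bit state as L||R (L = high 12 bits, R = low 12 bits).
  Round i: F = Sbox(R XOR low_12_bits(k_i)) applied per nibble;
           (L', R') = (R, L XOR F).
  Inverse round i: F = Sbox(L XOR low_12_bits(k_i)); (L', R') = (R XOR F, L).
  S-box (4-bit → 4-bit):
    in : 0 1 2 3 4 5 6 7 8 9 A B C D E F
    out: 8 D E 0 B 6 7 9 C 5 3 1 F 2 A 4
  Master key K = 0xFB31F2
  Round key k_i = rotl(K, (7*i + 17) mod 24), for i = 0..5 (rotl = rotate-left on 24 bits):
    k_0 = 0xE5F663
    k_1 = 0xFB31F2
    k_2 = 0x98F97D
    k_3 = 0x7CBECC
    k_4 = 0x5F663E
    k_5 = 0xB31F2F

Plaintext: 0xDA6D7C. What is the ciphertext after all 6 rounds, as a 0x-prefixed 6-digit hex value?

0xF86130

s_0 = plaintext = 0xDA6D7C
s_1 = Round(s_0, k_0) = 0xD7CC72
s_2 = Round(s_1, k_1) = 0xC72FB4
s_3 = Round(s_2, k_2) = 0xFB4B87
s_4 = Round(s_3, k_3) = 0xB87905
s_5 = Round(s_4, k_4) = 0x905F86
s_6 = Round(s_5, k_5) = 0xF86130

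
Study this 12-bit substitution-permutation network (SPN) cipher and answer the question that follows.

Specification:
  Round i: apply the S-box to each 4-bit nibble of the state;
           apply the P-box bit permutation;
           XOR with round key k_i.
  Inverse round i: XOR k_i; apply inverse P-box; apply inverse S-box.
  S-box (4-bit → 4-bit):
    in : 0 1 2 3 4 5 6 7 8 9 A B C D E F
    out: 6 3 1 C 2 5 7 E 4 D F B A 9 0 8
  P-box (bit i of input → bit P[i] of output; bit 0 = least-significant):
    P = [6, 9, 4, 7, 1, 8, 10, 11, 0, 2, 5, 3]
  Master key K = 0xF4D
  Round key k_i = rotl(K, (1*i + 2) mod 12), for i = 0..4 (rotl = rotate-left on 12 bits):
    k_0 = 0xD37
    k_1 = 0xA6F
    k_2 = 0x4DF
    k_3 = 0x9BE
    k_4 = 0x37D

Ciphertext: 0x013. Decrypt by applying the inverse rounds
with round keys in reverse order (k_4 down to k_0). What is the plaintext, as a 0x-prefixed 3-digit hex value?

s_0 = ciphertext = 0x013
s_1 = InvRound(s_0, k_4) = 0x711
s_2 = InvRound(s_1, k_3) = 0xA9C
s_3 = InvRound(s_2, k_2) = 0x291
s_4 = InvRound(s_3, k_1) = 0x7D9
s_5 = InvRound(s_4, k_0) = 0x7DB

0x7DB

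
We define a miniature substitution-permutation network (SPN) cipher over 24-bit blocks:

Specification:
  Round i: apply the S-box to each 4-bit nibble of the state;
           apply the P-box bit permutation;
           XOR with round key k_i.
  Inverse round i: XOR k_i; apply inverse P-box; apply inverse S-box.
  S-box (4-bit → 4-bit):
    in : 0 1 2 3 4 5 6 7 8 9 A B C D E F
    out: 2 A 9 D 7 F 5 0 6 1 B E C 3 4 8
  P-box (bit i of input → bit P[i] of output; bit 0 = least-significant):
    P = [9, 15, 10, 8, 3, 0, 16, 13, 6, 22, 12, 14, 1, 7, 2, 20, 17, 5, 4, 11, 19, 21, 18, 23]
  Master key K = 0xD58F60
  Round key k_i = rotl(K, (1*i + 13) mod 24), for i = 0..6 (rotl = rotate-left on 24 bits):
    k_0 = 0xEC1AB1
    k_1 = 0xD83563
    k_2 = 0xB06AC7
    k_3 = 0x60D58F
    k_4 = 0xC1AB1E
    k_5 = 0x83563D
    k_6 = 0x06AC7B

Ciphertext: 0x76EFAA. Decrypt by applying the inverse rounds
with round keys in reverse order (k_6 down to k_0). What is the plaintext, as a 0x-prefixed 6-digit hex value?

0xE20909

s_0 = ciphertext = 0x76EFAA
s_1 = InvRound(s_0, k_6) = 0x0E1A02
s_2 = InvRound(s_1, k_5) = 0x3B6F4E
s_3 = InvRound(s_2, k_4) = 0xA6FA78
s_4 = InvRound(s_3, k_3) = 0xC54D13
s_5 = InvRound(s_4, k_2) = 0x8EBDC3
s_6 = InvRound(s_5, k_1) = 0xEA1070
s_7 = InvRound(s_6, k_0) = 0xE20909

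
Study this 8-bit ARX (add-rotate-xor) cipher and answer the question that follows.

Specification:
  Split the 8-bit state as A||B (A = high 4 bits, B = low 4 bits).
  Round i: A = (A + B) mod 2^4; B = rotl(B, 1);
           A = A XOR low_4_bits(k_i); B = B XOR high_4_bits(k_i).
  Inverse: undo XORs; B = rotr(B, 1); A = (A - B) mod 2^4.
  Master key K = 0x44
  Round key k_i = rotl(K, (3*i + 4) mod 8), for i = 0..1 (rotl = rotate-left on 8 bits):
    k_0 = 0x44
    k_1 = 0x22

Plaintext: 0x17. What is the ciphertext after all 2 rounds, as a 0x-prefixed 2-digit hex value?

s_0 = plaintext = 0x17
s_1 = Round(s_0, k_0) = 0xCA
s_2 = Round(s_1, k_1) = 0x47

0x47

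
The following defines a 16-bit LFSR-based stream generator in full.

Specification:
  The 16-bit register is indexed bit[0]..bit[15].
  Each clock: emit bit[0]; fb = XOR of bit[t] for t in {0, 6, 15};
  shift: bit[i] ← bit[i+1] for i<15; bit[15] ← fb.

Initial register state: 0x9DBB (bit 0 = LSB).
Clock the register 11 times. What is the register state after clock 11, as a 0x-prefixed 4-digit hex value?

reg_0 = 0x9DBB
clock 1: out=1, reg = 0x4EDD
clock 2: out=1, reg = 0x276E
clock 3: out=0, reg = 0x93B7
clock 4: out=1, reg = 0x49DB
clock 5: out=1, reg = 0x24ED
clock 6: out=1, reg = 0x1276
clock 7: out=0, reg = 0x893B
clock 8: out=1, reg = 0x449D
clock 9: out=1, reg = 0xA24E
clock 10: out=0, reg = 0x5127
clock 11: out=1, reg = 0xA893

0xA893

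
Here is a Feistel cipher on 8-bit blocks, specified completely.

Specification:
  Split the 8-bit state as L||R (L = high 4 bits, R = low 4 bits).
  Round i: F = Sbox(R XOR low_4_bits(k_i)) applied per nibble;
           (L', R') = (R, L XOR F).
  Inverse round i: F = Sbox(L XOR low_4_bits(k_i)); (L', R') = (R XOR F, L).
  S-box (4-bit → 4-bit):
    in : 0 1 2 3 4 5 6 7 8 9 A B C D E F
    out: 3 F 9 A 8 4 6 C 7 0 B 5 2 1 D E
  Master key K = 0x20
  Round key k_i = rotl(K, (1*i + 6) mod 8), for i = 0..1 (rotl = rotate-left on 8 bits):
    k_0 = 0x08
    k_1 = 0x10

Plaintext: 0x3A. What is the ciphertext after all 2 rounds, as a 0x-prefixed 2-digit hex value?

0xA1

s_0 = plaintext = 0x3A
s_1 = Round(s_0, k_0) = 0xAA
s_2 = Round(s_1, k_1) = 0xA1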